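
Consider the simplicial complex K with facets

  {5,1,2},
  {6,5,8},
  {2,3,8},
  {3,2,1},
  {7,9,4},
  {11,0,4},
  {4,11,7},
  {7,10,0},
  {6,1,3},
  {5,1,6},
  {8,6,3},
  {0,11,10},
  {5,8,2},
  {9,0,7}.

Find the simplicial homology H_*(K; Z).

We work with the vertex ordering 0 < 1 < 2 < 3 < 4 < 5 < 6 < 7 < 8 < 9 < 10 < 11. The simplices of K, each written with vertices in increasing order, are:

  0-simplices (12): [0], [1], [2], [3], [4], [5], [6], [7], [8], [9], [10], [11]
  1-simplices (24): (24 of them)
  2-simplices (14): [0,4,11], [0,7,9], [0,7,10], [0,10,11], [1,2,3], [1,2,5], [1,3,6], [1,5,6], [2,3,8], [2,5,8], [3,6,8], [4,7,9], [4,7,11], [5,6,8]

so the chain groups are C_0 ≅ Z^12, C_1 ≅ Z^24, C_2 ≅ Z^14.

Boundary ∂_1: C_1 → C_0 maps an edge to its endpoints' difference, ∂[p,q] = q − p.
This gives a 12×24 integer matrix of rank 10; reducing to Smith normal form yields diagonal entries (1,1,1,1,1,1,1,1,1,1).

The boundary map ∂_2: C_2 → C_1 acts by ∂[p,q,r] = [q,r] − [p,r] + [p,q]. For instance
  ∂[0,7,9] = [7,9] − [0,9] + [0,7],
  ∂[0,4,11] = [4,11] − [0,11] + [0,4].
The 24×14 boundary matrix has rank 13 and Smith normal form diag(1,1,1,1,1,1,1,1,1,1,1,1,1).

Reading off H_k = ker ∂_k / im ∂_{k+1}:

  H_0: rank C_0 − rank ∂_1 = 12 − 10 = 2, and the invariant factors of ∂_1 are all 1, so H_0 ≅ Z^2.
  H_1: rank ker ∂_1 − rank ∂_2 = (24 − 10) − 13 = 1, and the invariant factors of ∂_2 are all 1, so H_1 ≅ Z.
  H_2: rank ker ∂_2 − rank ∂_3 = (14 − 13) − 0 = 1, and there is no ∂_3, so H_2 ≅ Z.

H_0 ≅ Z^2,  H_1 ≅ Z,  H_2 ≅ Z.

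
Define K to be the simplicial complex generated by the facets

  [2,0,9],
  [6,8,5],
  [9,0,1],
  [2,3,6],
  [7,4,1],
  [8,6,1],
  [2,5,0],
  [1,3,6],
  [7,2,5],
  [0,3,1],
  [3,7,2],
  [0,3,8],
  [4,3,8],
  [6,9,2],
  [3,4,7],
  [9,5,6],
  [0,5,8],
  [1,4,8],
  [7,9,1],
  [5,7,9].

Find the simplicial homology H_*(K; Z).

H_0 = Z,  H_1 = Z ⊕ Z_2,  H_2 = 0.

Fix the vertex order 0 < 1 < 2 < 3 < 4 < 5 < 6 < 7 < 8 < 9 and write every simplex with vertices in increasing order. Then dim K = 2 and the simplices of K are:

  0-simplices (10): [0], [1], [2], [3], [4], [5], [6], [7], [8], [9]
  1-simplices (30): (30 of them)
  2-simplices (20): (20 of them)

giving chain groups C_0 ≅ Z^10, C_1 ≅ Z^30, C_2 ≅ Z^20.

∂_1: C_1 → C_0 sends each edge [p,q] (with p < q) to q − p.
As a 10×30 matrix over Z this has rank 9, with invariant factors (1,1,1,1,1,1,1,1,1).

∂_2: C_2 → C_1 maps a triangle to the signed sum of its edges. For instance
  ∂[1,4,7] = [4,7] − [1,7] + [1,4],
  ∂[0,2,9] = [2,9] − [0,9] + [0,2].
The 30×20 boundary matrix has rank 20 and Smith normal form diag(1,1,1,1,1,1,1,1,1,1,1,1,1,1,1,1,1,1,1,2).

Now H_k = ker ∂_k / im ∂_{k+1}, so:

  H_0: rank C_0 − rank ∂_1 = 10 − 9 = 1, and the invariant factors of ∂_1 are all 1, so H_0 ≅ Z.
  H_1: rank ker ∂_1 − rank ∂_2 = (30 − 9) − 20 = 1, and ∂_2 has invariant factor 2 > 1, so H_1 ≅ Z ⊕ Z_2.
  H_2: rank ker ∂_2 − rank ∂_3 = (20 − 20) − 0 = 0, and there is no ∂_3, so H_2 ≅ 0.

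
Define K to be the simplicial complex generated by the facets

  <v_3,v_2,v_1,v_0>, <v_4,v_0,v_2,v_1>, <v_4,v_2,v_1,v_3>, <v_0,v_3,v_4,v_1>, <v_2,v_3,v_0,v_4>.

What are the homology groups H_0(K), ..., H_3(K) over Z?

H_0 = Z,  H_1 = 0,  H_2 = 0,  H_3 = Z.

Take the total order v_0 < v_1 < v_2 < v_3 < v_4 on the vertex set. Then K (dimension 3) consists of the simplices:

  0-simplices (5): [v_0], [v_1], [v_2], [v_3], [v_4]
  1-simplices (10): [v_0,v_1], [v_0,v_2], [v_0,v_3], [v_0,v_4], [v_1,v_2], [v_1,v_3], [v_1,v_4], [v_2,v_3], [v_2,v_4], [v_3,v_4]
  2-simplices (10): [v_0,v_1,v_2], [v_0,v_1,v_3], [v_0,v_1,v_4], [v_0,v_2,v_3], [v_0,v_2,v_4], [v_0,v_3,v_4], [v_1,v_2,v_3], [v_1,v_2,v_4], [v_1,v_3,v_4], [v_2,v_3,v_4]
  3-simplices (5): [v_0,v_1,v_2,v_3], [v_0,v_1,v_2,v_4], [v_0,v_1,v_3,v_4], [v_0,v_2,v_3,v_4], [v_1,v_2,v_3,v_4]

giving chain groups C_0 ≅ Z^5, C_1 ≅ Z^10, C_2 ≅ Z^10, C_3 ≅ Z^5.

Boundary ∂_1: C_1 → C_0 maps an edge to its endpoints' difference, ∂[p,q] = q − p.
This gives a 5×10 integer matrix of rank 4; reducing to Smith normal form yields diagonal entries (1,1,1,1).

∂_2: C_2 → C_1 acts by ∂[p,q,r] = [q,r] − [p,r] + [p,q]. For instance
  ∂[v_0,v_1,v_4] = [v_1,v_4] − [v_0,v_4] + [v_0,v_1],
  ∂[v_0,v_1,v_2] = [v_1,v_2] − [v_0,v_2] + [v_0,v_1].
The resulting 10×10 matrix has rank 6, and its Smith normal form has invariant factors (1,1,1,1,1,1).

The boundary map ∂_3: C_3 → C_2 sends each 3-simplex σ to the alternating sum Σ_i (−1)^i (σ with its i-th vertex removed). For instance
  ∂[v_0,v_1,v_2,v_4] = [v_1,v_2,v_4] − [v_0,v_2,v_4] + [v_0,v_1,v_4] − [v_0,v_1,v_2],
  ∂[v_0,v_1,v_2,v_3] = [v_1,v_2,v_3] − [v_0,v_2,v_3] + [v_0,v_1,v_3] − [v_0,v_1,v_2].
The resulting 10×5 matrix has rank 4, and its Smith normal form has invariant factors (1,1,1,1).

Computing H_k = (kernel of ∂_k) / (image of ∂_{k+1}):

  H_0: rank C_0 − rank ∂_1 = 5 − 4 = 1, and the invariant factors of ∂_1 are all 1, so H_0 ≅ Z.
  H_1: rank ker ∂_1 − rank ∂_2 = (10 − 4) − 6 = 0, and the invariant factors of ∂_2 are all 1, so H_1 ≅ 0.
  H_2: rank ker ∂_2 − rank ∂_3 = (10 − 6) − 4 = 0, and the invariant factors of ∂_3 are all 1, so H_2 ≅ 0.
  H_3: rank ker ∂_3 − rank ∂_4 = (5 − 4) − 0 = 1, and there is no ∂_4, so H_3 ≅ Z.

(K is a triangulation of the 3-sphere S^3.)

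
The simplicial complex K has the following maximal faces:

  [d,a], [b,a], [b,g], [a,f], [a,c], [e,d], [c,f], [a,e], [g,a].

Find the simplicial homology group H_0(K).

We work with the vertex ordering a < b < c < d < e < f < g. The simplices of K, each written with vertices in increasing order, are:

  0-simplices (7): a, b, c, d, e, f, g
  1-simplices (9): ab, ac, ad, ae, af, ag, bg, cf, de

so the chain groups are C_0 ≅ Z^7, C_1 ≅ Z^9.

∂_1: C_1 → C_0 maps an edge to its endpoints' difference, ∂[p,q] = q − p.
This gives a 7×9 integer matrix of rank 6; reducing to Smith normal form yields diagonal entries (1,1,1,1,1,1).

From H_k ≅ ker(∂_k) / im(∂_{k+1}) we obtain:

  H_0: rank C_0 − rank ∂_1 = 7 − 6 = 1, and the invariant factors of ∂_1 are all 1, so H_0 = Z.

H_0 = Z.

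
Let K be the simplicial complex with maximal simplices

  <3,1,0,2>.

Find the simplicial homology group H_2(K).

H_2 ≅ 0.

We work with the vertex ordering 0 < 1 < 2 < 3. The simplices of K, each written with vertices in increasing order, are:

  0-simplices (4): [0], [1], [2], [3]
  1-simplices (6): [0,1], [0,2], [0,3], [1,2], [1,3], [2,3]
  2-simplices (4): [0,1,2], [0,1,3], [0,2,3], [1,2,3]
  3-simplices (1): [0,1,2,3]

Hence C_0 ≅ Z^4, C_1 ≅ Z^6, C_2 ≅ Z^4, C_3 ≅ Z^1.

The boundary map ∂_1: C_1 → C_0 is given by ∂[p,q] = [q] − [p].
As a 4×6 matrix over Z this has rank 3, with invariant factors (1,1,1).

The boundary map ∂_2: C_2 → C_1 sends each 2-simplex [p,q,r] to [q,r] − [p,r] + [p,q]. For instance
  ∂[0,1,3] = [1,3] − [0,3] + [0,1],
  ∂[1,2,3] = [2,3] − [1,3] + [1,2].
The 6×4 boundary matrix has rank 3 and Smith normal form diag(1,1,1).

∂_3: C_3 → C_2 sends each 3-simplex σ to the alternating sum Σ_i (−1)^i (σ with its i-th vertex removed). For instance
  ∂[0,1,2,3] = [1,2,3] − [0,2,3] + [0,1,3] − [0,1,2].
The resulting 4×1 matrix has rank 1, and its Smith normal form has invariant factors (1).

Computing H_k = (kernel of ∂_k) / (image of ∂_{k+1}):

  H_2: rank ker ∂_2 − rank ∂_3 = (4 − 3) − 1 = 0, and the invariant factors of ∂_3 are all 1, so H_2 = 0.

(K is a triangulation of the 3-simplex.)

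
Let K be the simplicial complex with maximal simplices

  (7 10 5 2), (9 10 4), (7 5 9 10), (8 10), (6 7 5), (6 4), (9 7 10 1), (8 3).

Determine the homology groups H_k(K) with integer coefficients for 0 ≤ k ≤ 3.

Take the total order 1 < 2 < 3 < 4 < 5 < 6 < 7 < 8 < 9 < 10 on the vertex set. Then K (dimension 3) consists of the simplices:

  0-simplices (10): [1], [2], [3], [4], [5], [6], [7], [8], [9], [10]
  1-simplices (19): [1,7], [1,9], [1,10], [2,5], [2,7], [2,10], [3,8], [4,6], [4,9], [4,10], [5,6], [5,7], [5,9], [5,10], [6,7], [7,9], [7,10], [8,10], [9,10]
  2-simplices (12): [1,7,9], [1,7,10], [1,9,10], [2,5,7], [2,5,10], [2,7,10], [4,9,10], [5,6,7], [5,7,9], [5,7,10], [5,9,10], [7,9,10]
  3-simplices (3): [1,7,9,10], [2,5,7,10], [5,7,9,10]

Hence C_0 ≅ Z^10, C_1 ≅ Z^19, C_2 ≅ Z^12, C_3 ≅ Z^3.

Boundary ∂_1: C_1 → C_0 maps an edge to its endpoints' difference, ∂[p,q] = q − p.
This gives a 10×19 integer matrix of rank 9; reducing to Smith normal form yields diagonal entries (1,1,1,1,1,1,1,1,1).

The boundary map ∂_2: C_2 → C_1 acts by ∂[p,q,r] = [q,r] − [p,r] + [p,q]. For instance
  ∂[5,7,9] = [7,9] − [5,9] + [5,7],
  ∂[1,7,10] = [7,10] − [1,10] + [1,7].
This gives a 19×12 integer matrix of rank 9; reducing to Smith normal form yields diagonal entries (1,1,1,1,1,1,1,1,1).

The boundary map ∂_3: C_3 → C_2 sends each 3-simplex σ to the alternating sum Σ_i (−1)^i (σ with its i-th vertex removed). For instance
  ∂[5,7,9,10] = [7,9,10] − [5,9,10] + [5,7,10] − [5,7,9],
  ∂[1,7,9,10] = [7,9,10] − [1,9,10] + [1,7,10] − [1,7,9].
The 12×3 boundary matrix has rank 3 and Smith normal form diag(1,1,1).

Computing H_k = (kernel of ∂_k) / (image of ∂_{k+1}):

  H_0: rank C_0 − rank ∂_1 = 10 − 9 = 1, and the invariant factors of ∂_1 are all 1, so H_0 ≅ Z.
  H_1: rank ker ∂_1 − rank ∂_2 = (19 − 9) − 9 = 1, and the invariant factors of ∂_2 are all 1, so H_1 ≅ Z.
  H_2: rank ker ∂_2 − rank ∂_3 = (12 − 9) − 3 = 0, and the invariant factors of ∂_3 are all 1, so H_2 ≅ 0.
  H_3: rank ker ∂_3 − rank ∂_4 = (3 − 3) − 0 = 0, and there is no ∂_4, so H_3 ≅ 0.

As a check, the Euler characteristic is 10 − 19 + 12 − 3 = 0, which agrees with 1 − 1 + 0 − 0 = 0.

H_0 = Z,  H_1 = Z,  H_2 = 0,  H_3 = 0.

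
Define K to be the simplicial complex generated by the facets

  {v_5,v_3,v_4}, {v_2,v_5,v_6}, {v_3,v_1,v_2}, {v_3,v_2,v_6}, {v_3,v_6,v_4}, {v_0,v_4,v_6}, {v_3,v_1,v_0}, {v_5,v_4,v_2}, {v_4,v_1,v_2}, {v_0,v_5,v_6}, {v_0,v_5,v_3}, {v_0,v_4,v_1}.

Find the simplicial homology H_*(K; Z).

H_0 = Z,  H_1 = Z_2,  H_2 = 0.

Take the total order v_0 < v_1 < v_2 < v_3 < v_4 < v_5 < v_6 on the vertex set. Then K (dimension 2) consists of the simplices:

  0-simplices (7): [v_0], [v_1], [v_2], [v_3], [v_4], [v_5], [v_6]
  1-simplices (18): (18 of them)
  2-simplices (12): (12 of them)

Hence C_0 ≅ Z^7, C_1 ≅ Z^18, C_2 ≅ Z^12.

∂_1: C_1 → C_0 is given by ∂[p,q] = [q] − [p]. For instance
  ∂[v_3,v_4] = [v_4] − [v_3].
This gives a 7×18 integer matrix of rank 6; reducing to Smith normal form yields diagonal entries (1,1,1,1,1,1).

Boundary ∂_2: C_2 → C_1 acts by ∂[p,q,r] = [q,r] − [p,r] + [p,q]. For instance
  ∂[v_3,v_4,v_5] = [v_4,v_5] − [v_3,v_5] + [v_3,v_4],
  ∂[v_0,v_1,v_3] = [v_1,v_3] − [v_0,v_3] + [v_0,v_1].
The 18×12 boundary matrix has rank 12 and Smith normal form diag(1,1,1,1,1,1,1,1,1,1,1,2).

Reading off H_k = ker ∂_k / im ∂_{k+1}:

  H_0: rank C_0 − rank ∂_1 = 7 − 6 = 1, and the invariant factors of ∂_1 are all 1, so H_0 ≅ Z.
  H_1: rank ker ∂_1 − rank ∂_2 = (18 − 6) − 12 = 0, and ∂_2 has invariant factor 2 > 1, so H_1 ≅ Z_2.
  H_2: rank ker ∂_2 − rank ∂_3 = (12 − 12) − 0 = 0, and there is no ∂_3, so H_2 ≅ 0.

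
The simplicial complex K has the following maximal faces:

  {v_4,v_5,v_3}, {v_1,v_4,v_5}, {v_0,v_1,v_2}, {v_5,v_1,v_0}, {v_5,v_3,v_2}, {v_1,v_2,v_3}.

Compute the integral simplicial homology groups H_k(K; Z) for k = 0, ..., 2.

H_0 ≅ Z,  H_1 ≅ Z,  H_2 = 0.

We work with the vertex ordering v_0 < v_1 < v_2 < v_3 < v_4 < v_5. The simplices of K, each written with vertices in increasing order, are:

  0-simplices (6): [v_0], [v_1], [v_2], [v_3], [v_4], [v_5]
  1-simplices (12): [v_0,v_1], [v_0,v_2], [v_0,v_5], [v_1,v_2], [v_1,v_3], [v_1,v_4], [v_1,v_5], [v_2,v_3], [v_2,v_5], [v_3,v_4], [v_3,v_5], [v_4,v_5]
  2-simplices (6): [v_0,v_1,v_2], [v_0,v_1,v_5], [v_1,v_2,v_3], [v_1,v_4,v_5], [v_2,v_3,v_5], [v_3,v_4,v_5]

Hence C_0 ≅ Z^6, C_1 ≅ Z^12, C_2 ≅ Z^6.

The boundary map ∂_1: C_1 → C_0 is given by ∂[p,q] = [q] − [p]. For instance
  ∂[v_3,v_4] = [v_4] − [v_3].
The 6×12 boundary matrix has rank 5 and Smith normal form diag(1,1,1,1,1).

The boundary map ∂_2: C_2 → C_1 sends each 2-simplex [p,q,r] to [q,r] − [p,r] + [p,q]. For instance
  ∂[v_0,v_1,v_5] = [v_1,v_5] − [v_0,v_5] + [v_0,v_1],
  ∂[v_0,v_1,v_2] = [v_1,v_2] − [v_0,v_2] + [v_0,v_1].
This gives a 12×6 integer matrix of rank 6; reducing to Smith normal form yields diagonal entries (1,1,1,1,1,1).

From H_k ≅ ker(∂_k) / im(∂_{k+1}) we obtain:

  H_0: rank C_0 − rank ∂_1 = 6 − 5 = 1, and the invariant factors of ∂_1 are all 1, so H_0 ≅ Z.
  H_1: rank ker ∂_1 − rank ∂_2 = (12 − 5) − 6 = 1, and the invariant factors of ∂_2 are all 1, so H_1 ≅ Z.
  H_2: rank ker ∂_2 − rank ∂_3 = (6 − 6) − 0 = 0, and there is no ∂_3, so H_2 ≅ 0.

(K is a triangulation of the cylinder S^1 x I.)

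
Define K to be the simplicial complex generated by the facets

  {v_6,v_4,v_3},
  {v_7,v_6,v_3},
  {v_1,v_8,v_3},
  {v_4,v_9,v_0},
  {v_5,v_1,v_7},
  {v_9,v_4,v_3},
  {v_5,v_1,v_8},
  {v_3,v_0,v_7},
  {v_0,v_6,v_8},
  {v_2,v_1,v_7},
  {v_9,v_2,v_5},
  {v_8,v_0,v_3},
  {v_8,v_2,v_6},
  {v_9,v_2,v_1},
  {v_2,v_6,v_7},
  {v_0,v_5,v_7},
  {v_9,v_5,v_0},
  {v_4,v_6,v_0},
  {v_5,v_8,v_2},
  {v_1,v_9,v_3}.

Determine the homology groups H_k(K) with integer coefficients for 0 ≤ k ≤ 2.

H_0 = Z,  H_1 = Z × Z/2,  H_2 = 0.

Order the vertices as v_0 < v_1 < v_2 < v_3 < v_4 < v_5 < v_6 < v_7 < v_8 < v_9. Listing each simplex with vertices in this order, K has dimension 2 with simplices:

  0-simplices (10): [v_0], [v_1], [v_2], [v_3], [v_4], [v_5], [v_6], [v_7], [v_8], [v_9]
  1-simplices (30): (30 of them)
  2-simplices (20): (20 of them)

giving chain groups C_0 ≅ Z^10, C_1 ≅ Z^30, C_2 ≅ Z^20.

The boundary map ∂_1: C_1 → C_0 sends each edge [p,q] (with p < q) to q − p. For instance
  ∂[v_0,v_6] = [v_6] − [v_0].
As a 10×30 matrix over Z this has rank 9, with invariant factors (1,1,1,1,1,1,1,1,1).

Boundary ∂_2: C_2 → C_1 maps a triangle to the signed sum of its edges. For instance
  ∂[v_0,v_3,v_8] = [v_3,v_8] − [v_0,v_8] + [v_0,v_3],
  ∂[v_3,v_6,v_7] = [v_6,v_7] − [v_3,v_7] + [v_3,v_6].
This gives a 30×20 integer matrix of rank 20; reducing to Smith normal form yields diagonal entries (1,1,1,1,1,1,1,1,1,1,1,1,1,1,1,1,1,1,1,2).

Computing H_k = (kernel of ∂_k) / (image of ∂_{k+1}):

  H_0: rank C_0 − rank ∂_1 = 10 − 9 = 1, and the invariant factors of ∂_1 are all 1, so H_0 ≅ Z.
  H_1: rank ker ∂_1 − rank ∂_2 = (30 − 9) − 20 = 1, and ∂_2 has invariant factor 2 > 1, so H_1 ≅ Z × Z/2.
  H_2: rank ker ∂_2 − rank ∂_3 = (20 − 20) − 0 = 0, and there is no ∂_3, so H_2 ≅ 0.

(K is a triangulation of the Klein bottle.)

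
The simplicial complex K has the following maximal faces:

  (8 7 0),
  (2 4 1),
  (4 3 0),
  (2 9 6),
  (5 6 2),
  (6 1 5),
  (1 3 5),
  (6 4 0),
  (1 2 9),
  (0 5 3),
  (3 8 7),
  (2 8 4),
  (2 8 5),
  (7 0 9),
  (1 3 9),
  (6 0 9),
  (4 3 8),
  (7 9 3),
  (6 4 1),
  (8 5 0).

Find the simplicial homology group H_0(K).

H_0 = Z.

Order the vertices as 0 < 1 < 2 < 3 < 4 < 5 < 6 < 7 < 8 < 9. Listing each simplex with vertices in this order, K has dimension 2 with simplices:

  0-simplices (10): [0], [1], [2], [3], [4], [5], [6], [7], [8], [9]
  1-simplices (30): (30 of them)
  2-simplices (20): (20 of them)

Hence C_0 ≅ Z^10, C_1 ≅ Z^30, C_2 ≅ Z^20.

Boundary ∂_1: C_1 → C_0 sends each edge [p,q] (with p < q) to q − p.
The resulting 10×30 matrix has rank 9, and its Smith normal form has invariant factors (1,1,1,1,1,1,1,1,1).

Boundary ∂_2: C_2 → C_1 sends each 2-simplex [p,q,r] to [q,r] − [p,r] + [p,q]. For instance
  ∂[1,3,9] = [3,9] − [1,9] + [1,3],
  ∂[0,5,8] = [5,8] − [0,8] + [0,5].
The 30×20 boundary matrix has rank 20 and Smith normal form diag(1,1,1,1,1,1,1,1,1,1,1,1,1,1,1,1,1,1,1,2).

Reading off H_k = ker ∂_k / im ∂_{k+1}:

  H_0: rank C_0 − rank ∂_1 = 10 − 9 = 1, and the invariant factors of ∂_1 are all 1, so H_0 = Z.

(K is a triangulation of the Klein bottle.)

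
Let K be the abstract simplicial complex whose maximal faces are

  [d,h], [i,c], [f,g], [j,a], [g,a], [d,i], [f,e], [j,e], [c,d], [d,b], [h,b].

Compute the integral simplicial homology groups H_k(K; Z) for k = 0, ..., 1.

Fix the vertex order a < b < c < d < e < f < g < h < i < j and write every simplex with vertices in increasing order. Then dim K = 1 and the simplices of K are:

  0-simplices (10): a, b, c, d, e, f, g, h, i, j
  1-simplices (11): ag, aj, bd, bh, cd, ci, dh, di, ef, ej, fg

Hence C_0 ≅ Z^10, C_1 ≅ Z^11.

Boundary ∂_1: C_1 → C_0 is given by ∂[p,q] = [q] − [p].
The 10×11 boundary matrix has rank 8 and Smith normal form diag(1,1,1,1,1,1,1,1).

Computing H_k = (kernel of ∂_k) / (image of ∂_{k+1}):

  H_0: rank C_0 − rank ∂_1 = 10 − 8 = 2, and the invariant factors of ∂_1 are all 1, so H_0 ≅ Z^2.
  H_1: rank ker ∂_1 − rank ∂_2 = (11 − 8) − 0 = 3, and there is no ∂_2, so H_1 ≅ Z^3.

As a check, the Euler characteristic is 10 − 11 = -1, which agrees with 2 − 3 = -1.
(K is a triangulation of the disjoint union of a wedge of 2 circles and the circle S^1.)

H_0 ≅ Z^2,  H_1 ≅ Z^3.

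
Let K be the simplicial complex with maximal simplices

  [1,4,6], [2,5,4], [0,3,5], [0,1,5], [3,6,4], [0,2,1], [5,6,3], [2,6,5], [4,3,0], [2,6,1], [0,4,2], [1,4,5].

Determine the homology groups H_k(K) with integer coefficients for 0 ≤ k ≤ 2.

K has 7 vertices, 18 edges, 12 triangles.
rank ∂_0 = 0, rank ∂_1 = 6 ⇒ b_0 = 7 − 0 − 6 = 1; all invariant factors of ∂_1 are 1 so no torsion. So H_0 = Z.
rank ∂_1 = 6, rank ∂_2 = 12 ⇒ b_1 = 18 − 6 − 12 = 0; ∂_2 has invariant factor(s) [2] giving torsion. So H_1 = Z/2Z.
rank ∂_2 = 12, rank ∂_3 = 0 ⇒ b_2 = 12 − 12 − 0 = 0. So H_2 = 0.

H_0 = Z,  H_1 = Z/2Z,  H_2 = 0.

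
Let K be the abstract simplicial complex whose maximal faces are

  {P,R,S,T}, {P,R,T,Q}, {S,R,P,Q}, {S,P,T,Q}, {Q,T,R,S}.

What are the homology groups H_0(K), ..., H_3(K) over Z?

We work with the vertex ordering P < Q < R < S < T. The simplices of K, each written with vertices in increasing order, are:

  0-simplices (5): P, Q, R, S, T
  1-simplices (10): PQ, PR, PS, PT, QR, QS, QT, RS, RT, ST
  2-simplices (10): PQR, PQS, PQT, PRS, PRT, PST, QRS, QRT, QST, RST
  3-simplices (5): PQRS, PQRT, PQST, PRST, QRST

Hence C_0 ≅ Z^5, C_1 ≅ Z^10, C_2 ≅ Z^10, C_3 ≅ Z^5.

Boundary ∂_1: C_1 → C_0 sends each edge [p,q] (with p < q) to q − p. For instance
  ∂QT = T − Q.
The resulting 5×10 matrix has rank 4, and its Smith normal form has invariant factors (1,1,1,1).

∂_2: C_2 → C_1 sends each 2-simplex [p,q,r] to [q,r] − [p,r] + [p,q]. For instance
  ∂QRS = RS − QS + QR,
  ∂PST = ST − PT + PS.
The resulting 10×10 matrix has rank 6, and its Smith normal form has invariant factors (1,1,1,1,1,1).

The boundary map ∂_3: C_3 → C_2 sends each 3-simplex σ to the alternating sum Σ_i (−1)^i (σ with its i-th vertex removed). For instance
  ∂PQRS = QRS − PRS + PQS − PQR,
  ∂PQST = QST − PST + PQT − PQS.
The 10×5 boundary matrix has rank 4 and Smith normal form diag(1,1,1,1).

From H_k ≅ ker(∂_k) / im(∂_{k+1}) we obtain:

  H_0: rank C_0 − rank ∂_1 = 5 − 4 = 1, and the invariant factors of ∂_1 are all 1, so H_0 = Z.
  H_1: rank ker ∂_1 − rank ∂_2 = (10 − 4) − 6 = 0, and the invariant factors of ∂_2 are all 1, so H_1 = 0.
  H_2: rank ker ∂_2 − rank ∂_3 = (10 − 6) − 4 = 0, and the invariant factors of ∂_3 are all 1, so H_2 = 0.
  H_3: rank ker ∂_3 − rank ∂_4 = (5 − 4) − 0 = 1, and there is no ∂_4, so H_3 = Z.

As a check, the Euler characteristic is 5 − 10 + 10 − 5 = 0, which agrees with 1 − 0 + 0 − 1 = 0.

H_0 ≅ Z,  H_1 = 0,  H_2 = 0,  H_3 ≅ Z.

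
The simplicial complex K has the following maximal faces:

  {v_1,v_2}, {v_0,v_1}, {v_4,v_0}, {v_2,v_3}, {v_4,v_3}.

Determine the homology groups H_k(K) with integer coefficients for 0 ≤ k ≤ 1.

H_0 = Z,  H_1 = Z.

Take the total order v_0 < v_1 < v_2 < v_3 < v_4 on the vertex set. Then K (dimension 1) consists of the simplices:

  0-simplices (5): [v_0], [v_1], [v_2], [v_3], [v_4]
  1-simplices (5): [v_0,v_1], [v_0,v_4], [v_1,v_2], [v_2,v_3], [v_3,v_4]

so the chain groups are C_0 ≅ Z^5, C_1 ≅ Z^5.

Boundary ∂_1: C_1 → C_0 is given by ∂[p,q] = [q] − [p].
The resulting 5×5 matrix has rank 4, and its Smith normal form has invariant factors (1,1,1,1).

From H_k ≅ ker(∂_k) / im(∂_{k+1}) we obtain:

  H_0: rank C_0 − rank ∂_1 = 5 − 4 = 1, and the invariant factors of ∂_1 are all 1, so H_0 ≅ Z.
  H_1: rank ker ∂_1 − rank ∂_2 = (5 − 4) − 0 = 1, and there is no ∂_2, so H_1 ≅ Z.

As a check, the Euler characteristic is 5 − 5 = 0, which agrees with 1 − 1 = 0.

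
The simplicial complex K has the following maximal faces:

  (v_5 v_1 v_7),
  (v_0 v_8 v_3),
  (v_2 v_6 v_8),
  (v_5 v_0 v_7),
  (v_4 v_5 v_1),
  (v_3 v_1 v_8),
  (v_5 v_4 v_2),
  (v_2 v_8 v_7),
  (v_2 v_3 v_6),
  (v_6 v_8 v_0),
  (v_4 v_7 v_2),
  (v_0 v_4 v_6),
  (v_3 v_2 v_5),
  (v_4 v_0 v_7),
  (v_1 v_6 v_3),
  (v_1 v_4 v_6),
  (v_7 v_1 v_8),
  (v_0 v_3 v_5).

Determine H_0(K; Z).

We work with the vertex ordering v_0 < v_1 < v_2 < v_3 < v_4 < v_5 < v_6 < v_7 < v_8. The simplices of K, each written with vertices in increasing order, are:

  0-simplices (9): [v_0], [v_1], [v_2], [v_3], [v_4], [v_5], [v_6], [v_7], [v_8]
  1-simplices (27): (27 of them)
  2-simplices (18): (18 of them)

Hence C_0 ≅ Z^9, C_1 ≅ Z^27, C_2 ≅ Z^18.

The boundary map ∂_1: C_1 → C_0 maps an edge to its endpoints' difference, ∂[p,q] = q − p.
The 9×27 boundary matrix has rank 8 and Smith normal form diag(1,1,1,1,1,1,1,1).

Boundary ∂_2: C_2 → C_1 acts by ∂[p,q,r] = [q,r] − [p,r] + [p,q]. For instance
  ∂[v_2,v_6,v_8] = [v_6,v_8] − [v_2,v_8] + [v_2,v_6],
  ∂[v_2,v_4,v_7] = [v_4,v_7] − [v_2,v_7] + [v_2,v_4].
This gives a 27×18 integer matrix of rank 18; reducing to Smith normal form yields diagonal entries (1,1,1,1,1,1,1,1,1,1,1,1,1,1,1,1,1,2).

Reading off H_k = ker ∂_k / im ∂_{k+1}:

  H_0: rank C_0 − rank ∂_1 = 9 − 8 = 1, and the invariant factors of ∂_1 are all 1, so H_0 = Z.

(K is a triangulation of the Klein bottle.)

H_0 ≅ Z.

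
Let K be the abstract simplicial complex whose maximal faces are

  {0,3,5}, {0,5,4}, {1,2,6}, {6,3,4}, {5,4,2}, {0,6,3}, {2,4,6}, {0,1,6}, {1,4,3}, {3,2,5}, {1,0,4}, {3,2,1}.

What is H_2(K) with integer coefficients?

Order the vertices as 0 < 1 < 2 < 3 < 4 < 5 < 6. Listing each simplex with vertices in this order, K has dimension 2 with simplices:

  0-simplices (7): [0], [1], [2], [3], [4], [5], [6]
  1-simplices (18): [0,1], [0,3], [0,4], [0,5], [0,6], [1,2], [1,3], [1,4], [1,6], [2,3], [2,4], [2,5], [2,6], [3,4], [3,5], [3,6], [4,5], [4,6]
  2-simplices (12): [0,1,4], [0,1,6], [0,3,5], [0,3,6], [0,4,5], [1,2,3], [1,2,6], [1,3,4], [2,3,5], [2,4,5], [2,4,6], [3,4,6]

so the chain groups are C_0 ≅ Z^7, C_1 ≅ Z^18, C_2 ≅ Z^12.

Boundary ∂_1: C_1 → C_0 is given by ∂[p,q] = [q] − [p]. For instance
  ∂[0,6] = [6] − [0].
As a 7×18 matrix over Z this has rank 6, with invariant factors (1,1,1,1,1,1).

The boundary map ∂_2: C_2 → C_1 maps a triangle to the signed sum of its edges. For instance
  ∂[3,4,6] = [4,6] − [3,6] + [3,4],
  ∂[0,1,6] = [1,6] − [0,6] + [0,1].
This gives a 18×12 integer matrix of rank 12; reducing to Smith normal form yields diagonal entries (1,1,1,1,1,1,1,1,1,1,1,2).

Now H_k = ker ∂_k / im ∂_{k+1}, so:

  H_2: rank ker ∂_2 − rank ∂_3 = (12 − 12) − 0 = 0, and there is no ∂_3, so H_2 = 0.

(K is a triangulation of the real projective plane RP^2.)

H_2 = 0.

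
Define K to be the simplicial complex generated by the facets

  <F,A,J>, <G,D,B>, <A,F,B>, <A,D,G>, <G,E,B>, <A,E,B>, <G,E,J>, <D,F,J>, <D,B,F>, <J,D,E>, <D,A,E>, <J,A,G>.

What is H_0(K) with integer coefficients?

Fix the vertex order A < B < D < E < F < G < J and write every simplex with vertices in increasing order. Then dim K = 2 and the simplices of K are:

  0-simplices (7): A, B, D, E, F, G, J
  1-simplices (18): AB, AD, AE, AF, AG, AJ, BD, BE, BF, BG, DE, DF, DG, DJ, EG, EJ, FJ, GJ
  2-simplices (12): ABE, ABF, ADE, ADG, AFJ, AGJ, BDF, BDG, BEG, DEJ, DFJ, EGJ

giving chain groups C_0 ≅ Z^7, C_1 ≅ Z^18, C_2 ≅ Z^12.

The boundary map ∂_1: C_1 → C_0 maps an edge to its endpoints' difference, ∂[p,q] = q − p. For instance
  ∂FJ = J − F.
This gives a 7×18 integer matrix of rank 6; reducing to Smith normal form yields diagonal entries (1,1,1,1,1,1).

Boundary ∂_2: C_2 → C_1 acts by ∂[p,q,r] = [q,r] − [p,r] + [p,q]. For instance
  ∂BDG = DG − BG + BD,
  ∂EGJ = GJ − EJ + EG.
The resulting 18×12 matrix has rank 12, and its Smith normal form has invariant factors (1,1,1,1,1,1,1,1,1,1,1,2).

Computing H_k = (kernel of ∂_k) / (image of ∂_{k+1}):

  H_0: rank C_0 − rank ∂_1 = 7 − 6 = 1, and the invariant factors of ∂_1 are all 1, so H_0 = Z.

(K is a triangulation of the real projective plane RP^2.)

H_0 = Z.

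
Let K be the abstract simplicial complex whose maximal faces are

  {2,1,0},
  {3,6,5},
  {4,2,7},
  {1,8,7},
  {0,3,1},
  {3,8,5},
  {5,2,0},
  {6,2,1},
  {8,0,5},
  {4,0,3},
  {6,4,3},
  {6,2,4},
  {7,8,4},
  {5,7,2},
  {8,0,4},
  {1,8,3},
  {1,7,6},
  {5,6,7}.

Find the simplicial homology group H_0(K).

Take the total order 0 < 1 < 2 < 3 < 4 < 5 < 6 < 7 < 8 on the vertex set. Then K (dimension 2) consists of the simplices:

  0-simplices (9): [0], [1], [2], [3], [4], [5], [6], [7], [8]
  1-simplices (27): (27 of them)
  2-simplices (18): [0,1,2], [0,1,3], [0,2,5], [0,3,4], [0,4,8], [0,5,8], [1,2,6], [1,3,8], [1,6,7], [1,7,8], [2,4,6], [2,4,7], [2,5,7], [3,4,6], [3,5,6], [3,5,8], [4,7,8], [5,6,7]

so the chain groups are C_0 ≅ Z^9, C_1 ≅ Z^27, C_2 ≅ Z^18.

Boundary ∂_1: C_1 → C_0 sends each edge [p,q] (with p < q) to q − p. For instance
  ∂[0,2] = [2] − [0].
This gives a 9×27 integer matrix of rank 8; reducing to Smith normal form yields diagonal entries (1,1,1,1,1,1,1,1).

Boundary ∂_2: C_2 → C_1 maps a triangle to the signed sum of its edges. For instance
  ∂[0,1,2] = [1,2] − [0,2] + [0,1],
  ∂[0,2,5] = [2,5] − [0,5] + [0,2].
As a 27×18 matrix over Z this has rank 18, with invariant factors (1,1,1,1,1,1,1,1,1,1,1,1,1,1,1,1,1,2).

Now H_k = ker ∂_k / im ∂_{k+1}, so:

  H_0: rank C_0 − rank ∂_1 = 9 − 8 = 1, and the invariant factors of ∂_1 are all 1, so H_0 ≅ Z.

(K is a triangulation of the Klein bottle.)

H_0 = Z.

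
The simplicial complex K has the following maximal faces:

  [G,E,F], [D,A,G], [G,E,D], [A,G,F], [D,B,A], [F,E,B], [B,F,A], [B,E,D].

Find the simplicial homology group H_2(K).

K has 6 vertices, 12 edges, 8 triangles.
rank ∂_2 = 7, rank ∂_3 = 0 ⇒ b_2 = 8 − 7 − 0 = 1. So H_2 = Z.

H_2 = Z.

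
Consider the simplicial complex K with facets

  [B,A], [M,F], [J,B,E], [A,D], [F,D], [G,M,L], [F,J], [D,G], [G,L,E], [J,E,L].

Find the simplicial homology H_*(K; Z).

We work with the vertex ordering A < B < D < E < F < G < J < L < M. The simplices of K, each written with vertices in increasing order, are:

  0-simplices (9): A, B, D, E, F, G, J, L, M
  1-simplices (15): AB, AD, BE, BJ, DF, DG, EG, EJ, EL, FJ, FM, GL, GM, JL, LM
  2-simplices (4): BEJ, EGL, EJL, GLM

giving chain groups C_0 ≅ Z^9, C_1 ≅ Z^15, C_2 ≅ Z^4.

The boundary map ∂_1: C_1 → C_0 sends each edge [p,q] (with p < q) to q − p. For instance
  ∂FJ = J − F.
The 9×15 boundary matrix has rank 8 and Smith normal form diag(1,1,1,1,1,1,1,1).

The boundary map ∂_2: C_2 → C_1 maps a triangle to the signed sum of its edges. For instance
  ∂EJL = JL − EL + EJ,
  ∂EGL = GL − EL + EG.
The 15×4 boundary matrix has rank 4 and Smith normal form diag(1,1,1,1).

Reading off H_k = ker ∂_k / im ∂_{k+1}:

  H_0: rank C_0 − rank ∂_1 = 9 − 8 = 1, and the invariant factors of ∂_1 are all 1, so H_0 ≅ Z.
  H_1: rank ker ∂_1 − rank ∂_2 = (15 − 8) − 4 = 3, and the invariant factors of ∂_2 are all 1, so H_1 ≅ Z^3.
  H_2: rank ker ∂_2 − rank ∂_3 = (4 − 4) − 0 = 0, and there is no ∂_3, so H_2 ≅ 0.

As a check, the Euler characteristic is 9 − 15 + 4 = -2, which agrees with 1 − 3 + 0 = -2.

H_0 = Z,  H_1 = Z^3,  H_2 = 0.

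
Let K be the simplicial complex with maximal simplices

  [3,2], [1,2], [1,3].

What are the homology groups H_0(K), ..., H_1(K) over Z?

We work with the vertex ordering 1 < 2 < 3. The simplices of K, each written with vertices in increasing order, are:

  0-simplices (3): [1], [2], [3]
  1-simplices (3): [1,2], [1,3], [2,3]

Hence C_0 ≅ Z^3, C_1 ≅ Z^3.

Boundary ∂_1: C_1 → C_0 sends each edge [p,q] (with p < q) to q − p. For instance
  ∂[1,2] = [2] − [1].
The 3×3 boundary matrix has rank 2 and Smith normal form diag(1,1).

Computing H_k = (kernel of ∂_k) / (image of ∂_{k+1}):

  H_0: rank C_0 − rank ∂_1 = 3 − 2 = 1, and the invariant factors of ∂_1 are all 1, so H_0 ≅ Z.
  H_1: rank ker ∂_1 − rank ∂_2 = (3 − 2) − 0 = 1, and there is no ∂_2, so H_1 ≅ Z.

As a check, the Euler characteristic is 3 − 3 = 0, which agrees with 1 − 1 = 0.

H_0 = Z,  H_1 = Z.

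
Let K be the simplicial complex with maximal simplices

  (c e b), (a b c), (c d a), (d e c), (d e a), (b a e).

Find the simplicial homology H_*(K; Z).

Take the total order a < b < c < d < e on the vertex set. Then K (dimension 2) consists of the simplices:

  0-simplices (5): a, b, c, d, e
  1-simplices (9): ab, ac, ad, ae, bc, be, cd, ce, de
  2-simplices (6): abc, abe, acd, ade, bce, cde

giving chain groups C_0 ≅ Z^5, C_1 ≅ Z^9, C_2 ≅ Z^6.

∂_1: C_1 → C_0 sends each edge [p,q] (with p < q) to q − p. For instance
  ∂be = e − b.
The 5×9 boundary matrix has rank 4 and Smith normal form diag(1,1,1,1).

Boundary ∂_2: C_2 → C_1 sends each 2-simplex [p,q,r] to [q,r] − [p,r] + [p,q]. For instance
  ∂abc = bc − ac + ab,
  ∂acd = cd − ad + ac.
The resulting 9×6 matrix has rank 5, and its Smith normal form has invariant factors (1,1,1,1,1).

Computing H_k = (kernel of ∂_k) / (image of ∂_{k+1}):

  H_0: rank C_0 − rank ∂_1 = 5 − 4 = 1, and the invariant factors of ∂_1 are all 1, so H_0 ≅ Z.
  H_1: rank ker ∂_1 − rank ∂_2 = (9 − 4) − 5 = 0, and the invariant factors of ∂_2 are all 1, so H_1 ≅ 0.
  H_2: rank ker ∂_2 − rank ∂_3 = (6 − 5) − 0 = 1, and there is no ∂_3, so H_2 ≅ Z.

H_0 ≅ Z,  H_1 = 0,  H_2 ≅ Z.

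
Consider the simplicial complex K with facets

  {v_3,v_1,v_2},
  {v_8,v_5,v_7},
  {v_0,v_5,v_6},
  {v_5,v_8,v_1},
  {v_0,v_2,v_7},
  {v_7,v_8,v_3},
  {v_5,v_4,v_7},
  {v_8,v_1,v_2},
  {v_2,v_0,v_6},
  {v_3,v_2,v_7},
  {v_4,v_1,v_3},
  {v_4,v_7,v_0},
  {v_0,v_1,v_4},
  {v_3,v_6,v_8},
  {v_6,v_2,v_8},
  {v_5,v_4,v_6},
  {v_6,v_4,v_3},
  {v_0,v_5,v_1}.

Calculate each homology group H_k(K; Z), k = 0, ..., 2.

Order the vertices as v_0 < v_1 < v_2 < v_3 < v_4 < v_5 < v_6 < v_7 < v_8. Listing each simplex with vertices in this order, K has dimension 2 with simplices:

  0-simplices (9): [v_0], [v_1], [v_2], [v_3], [v_4], [v_5], [v_6], [v_7], [v_8]
  1-simplices (27): (27 of them)
  2-simplices (18): (18 of them)

so the chain groups are C_0 ≅ Z^9, C_1 ≅ Z^27, C_2 ≅ Z^18.

Boundary ∂_1: C_1 → C_0 sends each edge [p,q] (with p < q) to q − p.
This gives a 9×27 integer matrix of rank 8; reducing to Smith normal form yields diagonal entries (1,1,1,1,1,1,1,1).

The boundary map ∂_2: C_2 → C_1 acts by ∂[p,q,r] = [q,r] − [p,r] + [p,q]. For instance
  ∂[v_0,v_2,v_6] = [v_2,v_6] − [v_0,v_6] + [v_0,v_2],
  ∂[v_0,v_2,v_7] = [v_2,v_7] − [v_0,v_7] + [v_0,v_2].
This gives a 27×18 integer matrix of rank 18; reducing to Smith normal form yields diagonal entries (1,1,1,1,1,1,1,1,1,1,1,1,1,1,1,1,1,2).

Computing H_k = (kernel of ∂_k) / (image of ∂_{k+1}):

  H_0: rank C_0 − rank ∂_1 = 9 − 8 = 1, and the invariant factors of ∂_1 are all 1, so H_0 ≅ Z.
  H_1: rank ker ∂_1 − rank ∂_2 = (27 − 8) − 18 = 1, and ∂_2 has invariant factor 2 > 1, so H_1 ≅ Z ⊕ Z/2Z.
  H_2: rank ker ∂_2 − rank ∂_3 = (18 − 18) − 0 = 0, and there is no ∂_3, so H_2 ≅ 0.

As a check, the Euler characteristic is 9 − 27 + 18 = 0, which agrees with 1 − 1 + 0 = 0.
(K is a triangulation of the Klein bottle.)

H_0 = Z,  H_1 = Z ⊕ Z/2Z,  H_2 = 0.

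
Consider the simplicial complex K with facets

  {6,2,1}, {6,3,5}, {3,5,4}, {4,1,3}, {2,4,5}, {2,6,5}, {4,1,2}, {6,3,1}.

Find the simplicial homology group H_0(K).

Fix the vertex order 1 < 2 < 3 < 4 < 5 < 6 and write every simplex with vertices in increasing order. Then dim K = 2 and the simplices of K are:

  0-simplices (6): [1], [2], [3], [4], [5], [6]
  1-simplices (12): [1,2], [1,3], [1,4], [1,6], [2,4], [2,5], [2,6], [3,4], [3,5], [3,6], [4,5], [5,6]
  2-simplices (8): [1,2,4], [1,2,6], [1,3,4], [1,3,6], [2,4,5], [2,5,6], [3,4,5], [3,5,6]

so the chain groups are C_0 ≅ Z^6, C_1 ≅ Z^12, C_2 ≅ Z^8.

The boundary map ∂_1: C_1 → C_0 sends each edge [p,q] (with p < q) to q − p. For instance
  ∂[2,4] = [4] − [2].
The resulting 6×12 matrix has rank 5, and its Smith normal form has invariant factors (1,1,1,1,1).

Boundary ∂_2: C_2 → C_1 sends each 2-simplex [p,q,r] to [q,r] − [p,r] + [p,q]. For instance
  ∂[1,2,4] = [2,4] − [1,4] + [1,2],
  ∂[3,4,5] = [4,5] − [3,5] + [3,4].
This gives a 12×8 integer matrix of rank 7; reducing to Smith normal form yields diagonal entries (1,1,1,1,1,1,1).

Computing H_k = (kernel of ∂_k) / (image of ∂_{k+1}):

  H_0: rank C_0 − rank ∂_1 = 6 − 5 = 1, and the invariant factors of ∂_1 are all 1, so H_0 ≅ Z.

H_0 ≅ Z.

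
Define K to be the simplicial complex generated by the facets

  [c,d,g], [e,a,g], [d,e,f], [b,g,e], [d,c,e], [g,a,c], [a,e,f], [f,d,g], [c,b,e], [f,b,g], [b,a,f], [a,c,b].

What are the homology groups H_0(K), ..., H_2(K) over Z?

H_0 = Z,  H_1 = Z/2Z,  H_2 = 0.

K has 7 vertices, 18 edges, 12 triangles.
rank ∂_0 = 0, rank ∂_1 = 6 ⇒ b_0 = 7 − 0 − 6 = 1; all invariant factors of ∂_1 are 1 so no torsion. So H_0 = Z.
rank ∂_1 = 6, rank ∂_2 = 12 ⇒ b_1 = 18 − 6 − 12 = 0; ∂_2 has invariant factor(s) [2] giving torsion. So H_1 = Z/2Z.
rank ∂_2 = 12, rank ∂_3 = 0 ⇒ b_2 = 12 − 12 − 0 = 0. So H_2 = 0.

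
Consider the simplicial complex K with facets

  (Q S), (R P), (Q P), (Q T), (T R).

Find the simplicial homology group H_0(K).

H_0 ≅ Z.

We work with the vertex ordering P < Q < R < S < T. The simplices of K, each written with vertices in increasing order, are:

  0-simplices (5): P, Q, R, S, T
  1-simplices (5): PQ, PR, QS, QT, RT

Hence C_0 ≅ Z^5, C_1 ≅ Z^5.

∂_1: C_1 → C_0 maps an edge to its endpoints' difference, ∂[p,q] = q − p.
As a 5×5 matrix over Z this has rank 4, with invariant factors (1,1,1,1).

Reading off H_k = ker ∂_k / im ∂_{k+1}:

  H_0: rank C_0 − rank ∂_1 = 5 − 4 = 1, and the invariant factors of ∂_1 are all 1, so H_0 ≅ Z.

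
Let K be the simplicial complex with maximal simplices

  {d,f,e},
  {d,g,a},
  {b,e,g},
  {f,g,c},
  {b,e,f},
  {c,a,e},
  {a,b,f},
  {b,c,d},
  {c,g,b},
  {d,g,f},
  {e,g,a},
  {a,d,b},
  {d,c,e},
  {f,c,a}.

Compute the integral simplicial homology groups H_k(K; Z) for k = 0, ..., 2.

Fix the vertex order a < b < c < d < e < f < g and write every simplex with vertices in increasing order. Then dim K = 2 and the simplices of K are:

  0-simplices (7): a, b, c, d, e, f, g
  1-simplices (21): ab, ac, ad, ae, af, ag, bc, bd, be, bf, bg, cd, ce, cf, cg, de, df, dg, ef, eg, fg
  2-simplices (14): abd, abf, ace, acf, adg, aeg, bcd, bcg, bef, beg, cde, cfg, def, dfg

Hence C_0 ≅ Z^7, C_1 ≅ Z^21, C_2 ≅ Z^14.

∂_1: C_1 → C_0 maps an edge to its endpoints' difference, ∂[p,q] = q − p. For instance
  ∂ab = b − a.
The 7×21 boundary matrix has rank 6 and Smith normal form diag(1,1,1,1,1,1).

The boundary map ∂_2: C_2 → C_1 acts by ∂[p,q,r] = [q,r] − [p,r] + [p,q]. For instance
  ∂abd = bd − ad + ab,
  ∂bcd = cd − bd + bc.
The resulting 21×14 matrix has rank 13, and its Smith normal form has invariant factors (1,1,1,1,1,1,1,1,1,1,1,1,1).

Now H_k = ker ∂_k / im ∂_{k+1}, so:

  H_0: rank C_0 − rank ∂_1 = 7 − 6 = 1, and the invariant factors of ∂_1 are all 1, so H_0 = Z.
  H_1: rank ker ∂_1 − rank ∂_2 = (21 − 6) − 13 = 2, and the invariant factors of ∂_2 are all 1, so H_1 = Z^2.
  H_2: rank ker ∂_2 − rank ∂_3 = (14 − 13) − 0 = 1, and there is no ∂_3, so H_2 = Z.

As a check, the Euler characteristic is 7 − 21 + 14 = 0, which agrees with 1 − 2 + 1 = 0.
(K is a triangulation of the torus T^2.)

H_0 = Z,  H_1 = Z^2,  H_2 = Z.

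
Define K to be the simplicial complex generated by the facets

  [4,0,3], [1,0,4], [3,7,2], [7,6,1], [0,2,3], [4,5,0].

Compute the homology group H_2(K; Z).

Order the vertices as 0 < 1 < 2 < 3 < 4 < 5 < 6 < 7. Listing each simplex with vertices in this order, K has dimension 2 with simplices:

  0-simplices (8): [0], [1], [2], [3], [4], [5], [6], [7]
  1-simplices (14): [0,1], [0,2], [0,3], [0,4], [0,5], [1,4], [1,6], [1,7], [2,3], [2,7], [3,4], [3,7], [4,5], [6,7]
  2-simplices (6): [0,1,4], [0,2,3], [0,3,4], [0,4,5], [1,6,7], [2,3,7]

giving chain groups C_0 ≅ Z^8, C_1 ≅ Z^14, C_2 ≅ Z^6.

The boundary map ∂_1: C_1 → C_0 maps an edge to its endpoints' difference, ∂[p,q] = q − p. For instance
  ∂[1,4] = [4] − [1].
The resulting 8×14 matrix has rank 7, and its Smith normal form has invariant factors (1,1,1,1,1,1,1).

The boundary map ∂_2: C_2 → C_1 maps a triangle to the signed sum of its edges. For instance
  ∂[0,1,4] = [1,4] − [0,4] + [0,1],
  ∂[0,4,5] = [4,5] − [0,5] + [0,4].
The resulting 14×6 matrix has rank 6, and its Smith normal form has invariant factors (1,1,1,1,1,1).

From H_k ≅ ker(∂_k) / im(∂_{k+1}) we obtain:

  H_2: rank ker ∂_2 − rank ∂_3 = (6 − 6) − 0 = 0, and there is no ∂_3, so H_2 = 0.

H_2 ≅ 0.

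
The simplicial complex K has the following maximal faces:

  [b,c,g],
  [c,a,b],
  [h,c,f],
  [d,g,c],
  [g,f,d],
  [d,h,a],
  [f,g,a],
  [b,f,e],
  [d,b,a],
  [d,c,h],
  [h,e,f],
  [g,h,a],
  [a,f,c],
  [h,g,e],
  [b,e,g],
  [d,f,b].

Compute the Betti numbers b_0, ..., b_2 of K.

b_0 = 1, b_1 = 2, b_2 = 1.

We work with the vertex ordering a < b < c < d < e < f < g < h. The simplices of K, each written with vertices in increasing order, are:

  0-simplices (8): a, b, c, d, e, f, g, h
  1-simplices (24): ab, ac, ad, af, ag, ah, bc, bd, be, bf, bg, cd, cf, cg, ch, df, dg, dh, ef, eg, eh, fg, fh, gh
  2-simplices (16): abc, abd, acf, adh, afg, agh, bcg, bdf, bef, beg, cdg, cdh, cfh, dfg, efh, egh

giving chain groups C_0 ≅ Z^8, C_1 ≅ Z^24, C_2 ≅ Z^16.

∂_1: C_1 → C_0 sends each edge [p,q] (with p < q) to q − p. For instance
  ∂bd = d − b.
As a 8×24 matrix over Z this has rank 7, with invariant factors (1,1,1,1,1,1,1).

∂_2: C_2 → C_1 sends each 2-simplex [p,q,r] to [q,r] − [p,r] + [p,q]. For instance
  ∂egh = gh − eh + eg,
  ∂bef = ef − bf + be.
The 24×16 boundary matrix has rank 15 and Smith normal form diag(1,1,1,1,1,1,1,1,1,1,1,1,1,1,1).

Reading off H_k = ker ∂_k / im ∂_{k+1}:

  H_0: rank C_0 − rank ∂_1 = 8 − 7 = 1, and the invariant factors of ∂_1 are all 1, so H_0 ≅ Z.
  H_1: rank ker ∂_1 − rank ∂_2 = (24 − 7) − 15 = 2, and the invariant factors of ∂_2 are all 1, so H_1 ≅ Z^2.
  H_2: rank ker ∂_2 − rank ∂_3 = (16 − 15) − 0 = 1, and there is no ∂_3, so H_2 ≅ Z.

As a check, the Euler characteristic is 8 − 24 + 16 = 0, which agrees with 1 − 2 + 1 = 0.

Hence the Betti numbers are b_0 = 1, b_1 = 2, b_2 = 1.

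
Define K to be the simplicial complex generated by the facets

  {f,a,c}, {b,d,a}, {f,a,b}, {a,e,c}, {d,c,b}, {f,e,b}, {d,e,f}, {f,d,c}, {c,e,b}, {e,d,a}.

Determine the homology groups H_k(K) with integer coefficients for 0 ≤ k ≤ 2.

H_0 = Z,  H_1 = Z/2,  H_2 = 0.

Order the vertices as a < b < c < d < e < f. Listing each simplex with vertices in this order, K has dimension 2 with simplices:

  0-simplices (6): a, b, c, d, e, f
  1-simplices (15): ab, ac, ad, ae, af, bc, bd, be, bf, cd, ce, cf, de, df, ef
  2-simplices (10): abd, abf, ace, acf, ade, bcd, bce, bef, cdf, def

giving chain groups C_0 ≅ Z^6, C_1 ≅ Z^15, C_2 ≅ Z^10.

∂_1: C_1 → C_0 sends each edge [p,q] (with p < q) to q − p. For instance
  ∂af = f − a.
The 6×15 boundary matrix has rank 5 and Smith normal form diag(1,1,1,1,1).

∂_2: C_2 → C_1 maps a triangle to the signed sum of its edges. For instance
  ∂bce = ce − be + bc,
  ∂acf = cf − af + ac.
As a 15×10 matrix over Z this has rank 10, with invariant factors (1,1,1,1,1,1,1,1,1,2).

Computing H_k = (kernel of ∂_k) / (image of ∂_{k+1}):

  H_0: rank C_0 − rank ∂_1 = 6 − 5 = 1, and the invariant factors of ∂_1 are all 1, so H_0 = Z.
  H_1: rank ker ∂_1 − rank ∂_2 = (15 − 5) − 10 = 0, and ∂_2 has invariant factor 2 > 1, so H_1 = Z/2.
  H_2: rank ker ∂_2 − rank ∂_3 = (10 − 10) − 0 = 0, and there is no ∂_3, so H_2 = 0.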